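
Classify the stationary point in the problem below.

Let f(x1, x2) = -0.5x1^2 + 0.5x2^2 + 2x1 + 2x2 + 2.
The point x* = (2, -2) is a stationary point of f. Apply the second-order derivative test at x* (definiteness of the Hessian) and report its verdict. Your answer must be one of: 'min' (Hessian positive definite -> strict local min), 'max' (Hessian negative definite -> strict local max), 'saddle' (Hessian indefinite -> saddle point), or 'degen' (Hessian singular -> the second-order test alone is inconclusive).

Compute the Hessian H = grad^2 f:
  H = [[-1, 0], [0, 1]]
Verify stationarity: grad f(x*) = H x* + g = (0, 0).
Eigenvalues of H: -1, 1.
Eigenvalues have mixed signs, so H is indefinite -> x* is a saddle point.

saddle


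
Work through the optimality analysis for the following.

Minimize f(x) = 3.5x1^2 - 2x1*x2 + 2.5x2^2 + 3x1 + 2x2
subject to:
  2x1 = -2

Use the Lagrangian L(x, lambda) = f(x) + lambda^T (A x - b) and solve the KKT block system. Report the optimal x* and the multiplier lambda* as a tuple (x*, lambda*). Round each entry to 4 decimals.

Form the Lagrangian:
  L(x, lambda) = (1/2) x^T Q x + c^T x + lambda^T (A x - b)
Stationarity (grad_x L = 0): Q x + c + A^T lambda = 0.
Primal feasibility: A x = b.

This gives the KKT block system:
  [ Q   A^T ] [ x     ]   [-c ]
  [ A    0  ] [ lambda ] = [ b ]

Solving the linear system:
  x*      = (-1, -0.8)
  lambda* = (1.2)
  f(x*)   = -1.1

x* = (-1, -0.8), lambda* = (1.2)


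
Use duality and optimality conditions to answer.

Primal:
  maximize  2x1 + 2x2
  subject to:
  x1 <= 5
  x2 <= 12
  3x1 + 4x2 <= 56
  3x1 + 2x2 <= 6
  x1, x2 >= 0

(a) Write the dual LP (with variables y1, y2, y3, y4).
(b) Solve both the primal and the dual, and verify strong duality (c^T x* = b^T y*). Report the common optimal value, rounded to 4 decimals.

The standard primal-dual pair for 'max c^T x s.t. A x <= b, x >= 0' is:
  Dual:  min b^T y  s.t.  A^T y >= c,  y >= 0.

So the dual LP is:
  minimize  5y1 + 12y2 + 56y3 + 6y4
  subject to:
    y1 + 3y3 + 3y4 >= 2
    y2 + 4y3 + 2y4 >= 2
    y1, y2, y3, y4 >= 0

Solving the primal: x* = (0, 3).
  primal value c^T x* = 6.
Solving the dual: y* = (0, 0, 0, 1).
  dual value b^T y* = 6.
Strong duality: c^T x* = b^T y*. Confirmed.

6


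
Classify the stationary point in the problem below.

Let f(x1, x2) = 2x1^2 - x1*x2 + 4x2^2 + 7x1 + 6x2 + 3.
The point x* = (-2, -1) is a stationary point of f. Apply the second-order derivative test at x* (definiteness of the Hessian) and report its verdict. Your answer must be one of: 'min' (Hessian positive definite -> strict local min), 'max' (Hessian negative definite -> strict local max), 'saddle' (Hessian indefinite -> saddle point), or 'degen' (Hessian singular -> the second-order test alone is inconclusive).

Compute the Hessian H = grad^2 f:
  H = [[4, -1], [-1, 8]]
Verify stationarity: grad f(x*) = H x* + g = (0, 0).
Eigenvalues of H: 3.7639, 8.2361.
Both eigenvalues > 0, so H is positive definite -> x* is a strict local min.

min


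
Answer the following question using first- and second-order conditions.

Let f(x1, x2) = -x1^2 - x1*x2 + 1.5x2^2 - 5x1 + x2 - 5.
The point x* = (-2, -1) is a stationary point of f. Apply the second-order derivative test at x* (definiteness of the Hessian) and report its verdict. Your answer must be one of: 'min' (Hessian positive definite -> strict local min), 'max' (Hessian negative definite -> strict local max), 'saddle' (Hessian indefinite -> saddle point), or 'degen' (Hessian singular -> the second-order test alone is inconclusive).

Compute the Hessian H = grad^2 f:
  H = [[-2, -1], [-1, 3]]
Verify stationarity: grad f(x*) = H x* + g = (0, 0).
Eigenvalues of H: -2.1926, 3.1926.
Eigenvalues have mixed signs, so H is indefinite -> x* is a saddle point.

saddle


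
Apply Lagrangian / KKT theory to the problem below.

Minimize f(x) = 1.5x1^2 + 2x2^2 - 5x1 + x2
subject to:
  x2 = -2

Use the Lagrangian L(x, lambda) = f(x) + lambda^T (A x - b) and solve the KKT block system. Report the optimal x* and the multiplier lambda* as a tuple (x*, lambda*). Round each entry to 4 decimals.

Form the Lagrangian:
  L(x, lambda) = (1/2) x^T Q x + c^T x + lambda^T (A x - b)
Stationarity (grad_x L = 0): Q x + c + A^T lambda = 0.
Primal feasibility: A x = b.

This gives the KKT block system:
  [ Q   A^T ] [ x     ]   [-c ]
  [ A    0  ] [ lambda ] = [ b ]

Solving the linear system:
  x*      = (1.6667, -2)
  lambda* = (7)
  f(x*)   = 1.8333

x* = (1.6667, -2), lambda* = (7)


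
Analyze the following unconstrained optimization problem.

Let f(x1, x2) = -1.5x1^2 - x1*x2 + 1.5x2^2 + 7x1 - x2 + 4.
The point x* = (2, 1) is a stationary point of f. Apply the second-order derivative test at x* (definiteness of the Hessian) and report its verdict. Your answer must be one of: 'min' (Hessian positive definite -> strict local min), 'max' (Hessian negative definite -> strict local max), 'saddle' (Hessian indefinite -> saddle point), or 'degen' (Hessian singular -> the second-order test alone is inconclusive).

Compute the Hessian H = grad^2 f:
  H = [[-3, -1], [-1, 3]]
Verify stationarity: grad f(x*) = H x* + g = (0, 0).
Eigenvalues of H: -3.1623, 3.1623.
Eigenvalues have mixed signs, so H is indefinite -> x* is a saddle point.

saddle


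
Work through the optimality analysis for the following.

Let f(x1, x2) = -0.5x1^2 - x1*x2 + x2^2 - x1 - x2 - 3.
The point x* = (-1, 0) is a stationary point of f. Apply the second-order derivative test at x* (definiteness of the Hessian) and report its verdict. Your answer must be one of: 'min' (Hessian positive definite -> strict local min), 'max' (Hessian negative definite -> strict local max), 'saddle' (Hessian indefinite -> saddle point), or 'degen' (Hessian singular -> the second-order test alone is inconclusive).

Compute the Hessian H = grad^2 f:
  H = [[-1, -1], [-1, 2]]
Verify stationarity: grad f(x*) = H x* + g = (0, 0).
Eigenvalues of H: -1.3028, 2.3028.
Eigenvalues have mixed signs, so H is indefinite -> x* is a saddle point.

saddle


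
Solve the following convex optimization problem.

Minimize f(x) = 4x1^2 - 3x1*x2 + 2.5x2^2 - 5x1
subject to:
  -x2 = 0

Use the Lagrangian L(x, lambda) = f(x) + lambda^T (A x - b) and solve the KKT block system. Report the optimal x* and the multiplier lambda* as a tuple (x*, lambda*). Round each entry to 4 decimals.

Form the Lagrangian:
  L(x, lambda) = (1/2) x^T Q x + c^T x + lambda^T (A x - b)
Stationarity (grad_x L = 0): Q x + c + A^T lambda = 0.
Primal feasibility: A x = b.

This gives the KKT block system:
  [ Q   A^T ] [ x     ]   [-c ]
  [ A    0  ] [ lambda ] = [ b ]

Solving the linear system:
  x*      = (0.625, 0)
  lambda* = (-1.875)
  f(x*)   = -1.5625

x* = (0.625, 0), lambda* = (-1.875)


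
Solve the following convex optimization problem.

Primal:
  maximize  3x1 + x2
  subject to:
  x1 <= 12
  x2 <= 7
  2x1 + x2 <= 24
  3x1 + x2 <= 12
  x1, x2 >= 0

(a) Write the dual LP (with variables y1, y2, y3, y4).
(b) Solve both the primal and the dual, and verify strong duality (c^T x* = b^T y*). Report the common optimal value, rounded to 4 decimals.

The standard primal-dual pair for 'max c^T x s.t. A x <= b, x >= 0' is:
  Dual:  min b^T y  s.t.  A^T y >= c,  y >= 0.

So the dual LP is:
  minimize  12y1 + 7y2 + 24y3 + 12y4
  subject to:
    y1 + 2y3 + 3y4 >= 3
    y2 + y3 + y4 >= 1
    y1, y2, y3, y4 >= 0

Solving the primal: x* = (4, 0).
  primal value c^T x* = 12.
Solving the dual: y* = (0, 0, 0, 1).
  dual value b^T y* = 12.
Strong duality: c^T x* = b^T y*. Confirmed.

12


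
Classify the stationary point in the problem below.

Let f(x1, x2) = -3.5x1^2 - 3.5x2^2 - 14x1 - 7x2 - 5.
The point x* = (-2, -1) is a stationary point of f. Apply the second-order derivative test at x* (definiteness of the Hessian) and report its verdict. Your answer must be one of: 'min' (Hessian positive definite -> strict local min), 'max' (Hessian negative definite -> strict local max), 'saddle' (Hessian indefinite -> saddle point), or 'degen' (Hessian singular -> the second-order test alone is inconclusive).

Compute the Hessian H = grad^2 f:
  H = [[-7, 0], [0, -7]]
Verify stationarity: grad f(x*) = H x* + g = (0, 0).
Eigenvalues of H: -7, -7.
Both eigenvalues < 0, so H is negative definite -> x* is a strict local max.

max


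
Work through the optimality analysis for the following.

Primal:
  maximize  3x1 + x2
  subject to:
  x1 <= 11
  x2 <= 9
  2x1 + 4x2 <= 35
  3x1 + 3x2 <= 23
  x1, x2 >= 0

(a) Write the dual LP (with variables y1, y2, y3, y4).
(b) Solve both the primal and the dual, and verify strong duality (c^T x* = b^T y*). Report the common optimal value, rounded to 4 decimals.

The standard primal-dual pair for 'max c^T x s.t. A x <= b, x >= 0' is:
  Dual:  min b^T y  s.t.  A^T y >= c,  y >= 0.

So the dual LP is:
  minimize  11y1 + 9y2 + 35y3 + 23y4
  subject to:
    y1 + 2y3 + 3y4 >= 3
    y2 + 4y3 + 3y4 >= 1
    y1, y2, y3, y4 >= 0

Solving the primal: x* = (7.6667, 0).
  primal value c^T x* = 23.
Solving the dual: y* = (0, 0, 0, 1).
  dual value b^T y* = 23.
Strong duality: c^T x* = b^T y*. Confirmed.

23


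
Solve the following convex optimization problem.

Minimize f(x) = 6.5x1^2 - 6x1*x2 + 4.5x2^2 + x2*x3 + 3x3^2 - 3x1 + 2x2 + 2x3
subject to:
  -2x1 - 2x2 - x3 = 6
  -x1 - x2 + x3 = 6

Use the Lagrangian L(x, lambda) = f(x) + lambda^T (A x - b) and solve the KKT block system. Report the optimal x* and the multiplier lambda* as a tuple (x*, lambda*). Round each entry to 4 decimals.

Form the Lagrangian:
  L(x, lambda) = (1/2) x^T Q x + c^T x + lambda^T (A x - b)
Stationarity (grad_x L = 0): Q x + c + A^T lambda = 0.
Primal feasibility: A x = b.

This gives the KKT block system:
  [ Q   A^T ] [ x     ]   [-c ]
  [ A    0  ] [ lambda ] = [ b ]

Solving the linear system:
  x*      = (-1.5588, -2.4412, 2)
  lambda* = (0.9804, -10.5784)
  f(x*)   = 30.6912

x* = (-1.5588, -2.4412, 2), lambda* = (0.9804, -10.5784)


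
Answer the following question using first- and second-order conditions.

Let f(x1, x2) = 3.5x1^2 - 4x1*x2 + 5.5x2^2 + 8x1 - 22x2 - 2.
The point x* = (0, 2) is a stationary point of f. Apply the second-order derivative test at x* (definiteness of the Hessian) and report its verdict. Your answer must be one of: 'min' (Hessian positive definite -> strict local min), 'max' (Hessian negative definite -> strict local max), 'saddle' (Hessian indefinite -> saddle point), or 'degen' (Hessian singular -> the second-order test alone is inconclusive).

Compute the Hessian H = grad^2 f:
  H = [[7, -4], [-4, 11]]
Verify stationarity: grad f(x*) = H x* + g = (0, 0).
Eigenvalues of H: 4.5279, 13.4721.
Both eigenvalues > 0, so H is positive definite -> x* is a strict local min.

min


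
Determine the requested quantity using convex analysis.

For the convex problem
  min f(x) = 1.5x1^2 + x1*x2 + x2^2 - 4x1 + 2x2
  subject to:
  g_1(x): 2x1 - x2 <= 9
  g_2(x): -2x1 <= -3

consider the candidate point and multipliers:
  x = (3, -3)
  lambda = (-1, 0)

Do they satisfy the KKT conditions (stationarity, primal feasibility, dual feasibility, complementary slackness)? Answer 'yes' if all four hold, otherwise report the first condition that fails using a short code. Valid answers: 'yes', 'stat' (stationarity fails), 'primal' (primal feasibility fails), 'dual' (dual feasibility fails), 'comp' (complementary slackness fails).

Gradient of f: grad f(x) = Q x + c = (2, -1)
Constraint values g_i(x) = a_i^T x - b_i:
  g_1((3, -3)) = 0
  g_2((3, -3)) = -3
Stationarity residual: grad f(x) + sum_i lambda_i a_i = (0, 0)
  -> stationarity OK
Primal feasibility (all g_i <= 0): OK
Dual feasibility (all lambda_i >= 0): FAILS
Complementary slackness (lambda_i * g_i(x) = 0 for all i): OK

Verdict: the first failing condition is dual_feasibility -> dual.

dual


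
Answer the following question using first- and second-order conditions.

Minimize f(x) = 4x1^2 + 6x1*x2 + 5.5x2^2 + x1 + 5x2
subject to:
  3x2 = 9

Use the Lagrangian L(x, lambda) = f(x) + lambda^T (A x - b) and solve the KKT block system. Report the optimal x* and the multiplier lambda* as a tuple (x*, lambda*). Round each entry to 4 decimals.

Form the Lagrangian:
  L(x, lambda) = (1/2) x^T Q x + c^T x + lambda^T (A x - b)
Stationarity (grad_x L = 0): Q x + c + A^T lambda = 0.
Primal feasibility: A x = b.

This gives the KKT block system:
  [ Q   A^T ] [ x     ]   [-c ]
  [ A    0  ] [ lambda ] = [ b ]

Solving the linear system:
  x*      = (-2.375, 3)
  lambda* = (-7.9167)
  f(x*)   = 41.9375

x* = (-2.375, 3), lambda* = (-7.9167)


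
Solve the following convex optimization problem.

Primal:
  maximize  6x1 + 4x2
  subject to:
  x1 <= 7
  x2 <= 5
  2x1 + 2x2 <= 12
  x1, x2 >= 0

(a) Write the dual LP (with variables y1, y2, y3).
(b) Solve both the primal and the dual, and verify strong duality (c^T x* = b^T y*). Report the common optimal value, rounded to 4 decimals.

The standard primal-dual pair for 'max c^T x s.t. A x <= b, x >= 0' is:
  Dual:  min b^T y  s.t.  A^T y >= c,  y >= 0.

So the dual LP is:
  minimize  7y1 + 5y2 + 12y3
  subject to:
    y1 + 2y3 >= 6
    y2 + 2y3 >= 4
    y1, y2, y3 >= 0

Solving the primal: x* = (6, 0).
  primal value c^T x* = 36.
Solving the dual: y* = (0, 0, 3).
  dual value b^T y* = 36.
Strong duality: c^T x* = b^T y*. Confirmed.

36


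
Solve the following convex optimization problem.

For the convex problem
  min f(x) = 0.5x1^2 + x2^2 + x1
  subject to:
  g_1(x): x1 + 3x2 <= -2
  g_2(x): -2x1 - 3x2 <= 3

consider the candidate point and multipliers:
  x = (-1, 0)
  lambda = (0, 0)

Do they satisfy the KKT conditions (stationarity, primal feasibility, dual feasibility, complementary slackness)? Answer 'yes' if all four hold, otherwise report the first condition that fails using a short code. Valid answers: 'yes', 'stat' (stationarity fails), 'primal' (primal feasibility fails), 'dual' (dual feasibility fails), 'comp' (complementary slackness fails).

Gradient of f: grad f(x) = Q x + c = (0, 0)
Constraint values g_i(x) = a_i^T x - b_i:
  g_1((-1, 0)) = 1
  g_2((-1, 0)) = -1
Stationarity residual: grad f(x) + sum_i lambda_i a_i = (0, 0)
  -> stationarity OK
Primal feasibility (all g_i <= 0): FAILS
Dual feasibility (all lambda_i >= 0): OK
Complementary slackness (lambda_i * g_i(x) = 0 for all i): OK

Verdict: the first failing condition is primal_feasibility -> primal.

primal


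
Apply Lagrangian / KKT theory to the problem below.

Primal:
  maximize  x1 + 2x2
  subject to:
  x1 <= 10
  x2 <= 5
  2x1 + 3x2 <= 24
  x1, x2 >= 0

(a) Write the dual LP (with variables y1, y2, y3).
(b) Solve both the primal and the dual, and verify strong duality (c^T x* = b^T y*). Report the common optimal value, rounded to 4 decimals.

The standard primal-dual pair for 'max c^T x s.t. A x <= b, x >= 0' is:
  Dual:  min b^T y  s.t.  A^T y >= c,  y >= 0.

So the dual LP is:
  minimize  10y1 + 5y2 + 24y3
  subject to:
    y1 + 2y3 >= 1
    y2 + 3y3 >= 2
    y1, y2, y3 >= 0

Solving the primal: x* = (4.5, 5).
  primal value c^T x* = 14.5.
Solving the dual: y* = (0, 0.5, 0.5).
  dual value b^T y* = 14.5.
Strong duality: c^T x* = b^T y*. Confirmed.

14.5


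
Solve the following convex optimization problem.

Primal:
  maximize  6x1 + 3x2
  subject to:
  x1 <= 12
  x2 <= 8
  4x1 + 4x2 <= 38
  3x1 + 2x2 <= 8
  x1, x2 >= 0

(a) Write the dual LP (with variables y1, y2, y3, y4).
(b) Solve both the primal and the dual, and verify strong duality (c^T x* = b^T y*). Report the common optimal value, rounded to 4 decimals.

The standard primal-dual pair for 'max c^T x s.t. A x <= b, x >= 0' is:
  Dual:  min b^T y  s.t.  A^T y >= c,  y >= 0.

So the dual LP is:
  minimize  12y1 + 8y2 + 38y3 + 8y4
  subject to:
    y1 + 4y3 + 3y4 >= 6
    y2 + 4y3 + 2y4 >= 3
    y1, y2, y3, y4 >= 0

Solving the primal: x* = (2.6667, 0).
  primal value c^T x* = 16.
Solving the dual: y* = (0, 0, 0, 2).
  dual value b^T y* = 16.
Strong duality: c^T x* = b^T y*. Confirmed.

16


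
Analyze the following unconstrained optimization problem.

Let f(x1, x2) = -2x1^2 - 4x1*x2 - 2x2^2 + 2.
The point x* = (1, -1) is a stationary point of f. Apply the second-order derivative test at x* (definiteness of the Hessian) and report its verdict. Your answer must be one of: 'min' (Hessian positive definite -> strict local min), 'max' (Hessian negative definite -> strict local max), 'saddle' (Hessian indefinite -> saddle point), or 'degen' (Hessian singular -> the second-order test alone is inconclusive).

Compute the Hessian H = grad^2 f:
  H = [[-4, -4], [-4, -4]]
Verify stationarity: grad f(x*) = H x* + g = (0, 0).
Eigenvalues of H: -8, 0.
H has a zero eigenvalue (singular; negative semidefinite but not definite), so H is neither positive definite, negative definite, nor indefinite. The second-order test alone is inconclusive -> degen.
(Indeed, f is constant along the null direction of H through x*, so x* is not a strict local extremum.)

degen


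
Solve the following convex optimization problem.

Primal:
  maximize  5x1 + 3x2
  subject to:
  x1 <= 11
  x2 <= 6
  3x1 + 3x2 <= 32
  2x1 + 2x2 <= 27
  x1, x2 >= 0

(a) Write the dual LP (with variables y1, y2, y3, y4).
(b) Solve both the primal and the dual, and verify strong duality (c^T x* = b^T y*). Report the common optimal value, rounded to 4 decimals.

The standard primal-dual pair for 'max c^T x s.t. A x <= b, x >= 0' is:
  Dual:  min b^T y  s.t.  A^T y >= c,  y >= 0.

So the dual LP is:
  minimize  11y1 + 6y2 + 32y3 + 27y4
  subject to:
    y1 + 3y3 + 2y4 >= 5
    y2 + 3y3 + 2y4 >= 3
    y1, y2, y3, y4 >= 0

Solving the primal: x* = (10.6667, 0).
  primal value c^T x* = 53.3333.
Solving the dual: y* = (0, 0, 1.6667, 0).
  dual value b^T y* = 53.3333.
Strong duality: c^T x* = b^T y*. Confirmed.

53.3333


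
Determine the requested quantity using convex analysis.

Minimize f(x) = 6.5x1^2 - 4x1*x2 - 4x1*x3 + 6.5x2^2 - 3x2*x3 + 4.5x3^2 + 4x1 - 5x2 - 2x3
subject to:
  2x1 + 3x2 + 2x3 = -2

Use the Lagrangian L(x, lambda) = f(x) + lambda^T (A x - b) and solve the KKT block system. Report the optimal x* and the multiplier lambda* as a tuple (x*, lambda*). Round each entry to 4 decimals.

Form the Lagrangian:
  L(x, lambda) = (1/2) x^T Q x + c^T x + lambda^T (A x - b)
Stationarity (grad_x L = 0): Q x + c + A^T lambda = 0.
Primal feasibility: A x = b.

This gives the KKT block system:
  [ Q   A^T ] [ x     ]   [-c ]
  [ A    0  ] [ lambda ] = [ b ]

Solving the linear system:
  x*      = (-0.5777, -0.0902, -0.2869)
  lambda* = (1.0005)
  f(x*)   = 0.3577

x* = (-0.5777, -0.0902, -0.2869), lambda* = (1.0005)


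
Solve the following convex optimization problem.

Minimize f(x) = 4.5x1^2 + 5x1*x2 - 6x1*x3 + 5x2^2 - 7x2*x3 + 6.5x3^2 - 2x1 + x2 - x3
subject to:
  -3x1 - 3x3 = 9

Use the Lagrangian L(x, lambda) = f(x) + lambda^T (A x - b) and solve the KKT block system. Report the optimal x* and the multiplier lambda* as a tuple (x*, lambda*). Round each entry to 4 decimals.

Form the Lagrangian:
  L(x, lambda) = (1/2) x^T Q x + c^T x + lambda^T (A x - b)
Stationarity (grad_x L = 0): Q x + c + A^T lambda = 0.
Primal feasibility: A x = b.

This gives the KKT block system:
  [ Q   A^T ] [ x     ]   [-c ]
  [ A    0  ] [ lambda ] = [ b ]

Solving the linear system:
  x*      = (-1.5102, -0.3878, -1.4898)
  lambda* = (-2.8639)
  f(x*)   = 14.949

x* = (-1.5102, -0.3878, -1.4898), lambda* = (-2.8639)


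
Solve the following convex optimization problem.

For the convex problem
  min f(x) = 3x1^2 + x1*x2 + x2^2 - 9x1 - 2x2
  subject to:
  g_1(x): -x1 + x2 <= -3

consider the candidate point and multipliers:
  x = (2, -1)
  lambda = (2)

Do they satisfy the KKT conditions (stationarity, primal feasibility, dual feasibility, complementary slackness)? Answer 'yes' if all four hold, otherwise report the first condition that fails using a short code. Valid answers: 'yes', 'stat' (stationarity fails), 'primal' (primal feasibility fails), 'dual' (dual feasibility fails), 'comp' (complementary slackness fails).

Gradient of f: grad f(x) = Q x + c = (2, -2)
Constraint values g_i(x) = a_i^T x - b_i:
  g_1((2, -1)) = 0
Stationarity residual: grad f(x) + sum_i lambda_i a_i = (0, 0)
  -> stationarity OK
Primal feasibility (all g_i <= 0): OK
Dual feasibility (all lambda_i >= 0): OK
Complementary slackness (lambda_i * g_i(x) = 0 for all i): OK

Verdict: yes, KKT holds.

yes


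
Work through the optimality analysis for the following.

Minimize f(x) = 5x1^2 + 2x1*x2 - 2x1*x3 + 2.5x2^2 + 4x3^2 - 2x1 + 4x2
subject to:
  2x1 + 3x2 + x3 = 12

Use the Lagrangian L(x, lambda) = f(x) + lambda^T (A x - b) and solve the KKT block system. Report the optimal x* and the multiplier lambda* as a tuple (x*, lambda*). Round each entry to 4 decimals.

Form the Lagrangian:
  L(x, lambda) = (1/2) x^T Q x + c^T x + lambda^T (A x - b)
Stationarity (grad_x L = 0): Q x + c + A^T lambda = 0.
Primal feasibility: A x = b.

This gives the KKT block system:
  [ Q   A^T ] [ x     ]   [-c ]
  [ A    0  ] [ lambda ] = [ b ]

Solving the linear system:
  x*      = (1.2353, 2.7899, 1.1597)
  lambda* = (-6.8067)
  f(x*)   = 45.1849

x* = (1.2353, 2.7899, 1.1597), lambda* = (-6.8067)


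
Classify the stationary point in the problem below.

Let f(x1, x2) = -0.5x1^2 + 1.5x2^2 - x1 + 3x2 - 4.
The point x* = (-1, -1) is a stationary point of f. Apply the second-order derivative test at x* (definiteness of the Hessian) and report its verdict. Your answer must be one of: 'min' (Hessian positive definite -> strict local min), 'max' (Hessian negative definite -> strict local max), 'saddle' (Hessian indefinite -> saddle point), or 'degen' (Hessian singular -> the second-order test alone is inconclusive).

Compute the Hessian H = grad^2 f:
  H = [[-1, 0], [0, 3]]
Verify stationarity: grad f(x*) = H x* + g = (0, 0).
Eigenvalues of H: -1, 3.
Eigenvalues have mixed signs, so H is indefinite -> x* is a saddle point.

saddle


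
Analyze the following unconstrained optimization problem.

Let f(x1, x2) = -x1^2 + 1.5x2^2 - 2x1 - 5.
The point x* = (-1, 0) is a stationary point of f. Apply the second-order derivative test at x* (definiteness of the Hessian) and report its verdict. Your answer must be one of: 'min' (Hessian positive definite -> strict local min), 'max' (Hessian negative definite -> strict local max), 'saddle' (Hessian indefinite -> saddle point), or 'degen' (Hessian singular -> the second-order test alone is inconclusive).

Compute the Hessian H = grad^2 f:
  H = [[-2, 0], [0, 3]]
Verify stationarity: grad f(x*) = H x* + g = (0, 0).
Eigenvalues of H: -2, 3.
Eigenvalues have mixed signs, so H is indefinite -> x* is a saddle point.

saddle


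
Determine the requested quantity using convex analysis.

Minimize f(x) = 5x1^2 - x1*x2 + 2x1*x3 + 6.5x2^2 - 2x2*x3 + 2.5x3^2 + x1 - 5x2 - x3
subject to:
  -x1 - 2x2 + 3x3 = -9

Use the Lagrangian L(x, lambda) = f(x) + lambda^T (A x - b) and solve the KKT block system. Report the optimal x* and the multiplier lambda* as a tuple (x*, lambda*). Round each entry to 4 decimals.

Form the Lagrangian:
  L(x, lambda) = (1/2) x^T Q x + c^T x + lambda^T (A x - b)
Stationarity (grad_x L = 0): Q x + c + A^T lambda = 0.
Primal feasibility: A x = b.

This gives the KKT block system:
  [ Q   A^T ] [ x     ]   [-c ]
  [ A    0  ] [ lambda ] = [ b ]

Solving the linear system:
  x*      = (0.8221, 0.719, -2.2466)
  lambda* = (4.009)
  f(x*)   = 17.7773

x* = (0.8221, 0.719, -2.2466), lambda* = (4.009)


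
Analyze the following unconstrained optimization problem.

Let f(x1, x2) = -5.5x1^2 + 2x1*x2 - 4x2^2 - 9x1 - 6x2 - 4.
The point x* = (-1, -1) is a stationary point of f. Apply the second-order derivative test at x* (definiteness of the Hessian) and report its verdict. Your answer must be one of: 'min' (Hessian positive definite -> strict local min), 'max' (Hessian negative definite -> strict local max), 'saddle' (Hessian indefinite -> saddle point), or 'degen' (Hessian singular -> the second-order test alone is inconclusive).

Compute the Hessian H = grad^2 f:
  H = [[-11, 2], [2, -8]]
Verify stationarity: grad f(x*) = H x* + g = (0, 0).
Eigenvalues of H: -12, -7.
Both eigenvalues < 0, so H is negative definite -> x* is a strict local max.

max


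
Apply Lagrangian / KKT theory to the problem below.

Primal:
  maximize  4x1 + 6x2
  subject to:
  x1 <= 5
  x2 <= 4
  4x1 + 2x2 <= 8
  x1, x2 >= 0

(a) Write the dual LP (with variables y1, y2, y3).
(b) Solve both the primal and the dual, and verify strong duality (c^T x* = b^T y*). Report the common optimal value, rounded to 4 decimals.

The standard primal-dual pair for 'max c^T x s.t. A x <= b, x >= 0' is:
  Dual:  min b^T y  s.t.  A^T y >= c,  y >= 0.

So the dual LP is:
  minimize  5y1 + 4y2 + 8y3
  subject to:
    y1 + 4y3 >= 4
    y2 + 2y3 >= 6
    y1, y2, y3 >= 0

Solving the primal: x* = (0, 4).
  primal value c^T x* = 24.
Solving the dual: y* = (0, 4, 1).
  dual value b^T y* = 24.
Strong duality: c^T x* = b^T y*. Confirmed.

24


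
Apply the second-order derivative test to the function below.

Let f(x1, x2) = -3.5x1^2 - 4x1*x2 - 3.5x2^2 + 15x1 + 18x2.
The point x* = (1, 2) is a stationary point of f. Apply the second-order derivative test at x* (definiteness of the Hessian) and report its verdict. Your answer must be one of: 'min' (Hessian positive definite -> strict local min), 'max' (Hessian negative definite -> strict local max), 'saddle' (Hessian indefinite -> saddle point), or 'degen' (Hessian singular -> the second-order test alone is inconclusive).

Compute the Hessian H = grad^2 f:
  H = [[-7, -4], [-4, -7]]
Verify stationarity: grad f(x*) = H x* + g = (0, 0).
Eigenvalues of H: -11, -3.
Both eigenvalues < 0, so H is negative definite -> x* is a strict local max.

max


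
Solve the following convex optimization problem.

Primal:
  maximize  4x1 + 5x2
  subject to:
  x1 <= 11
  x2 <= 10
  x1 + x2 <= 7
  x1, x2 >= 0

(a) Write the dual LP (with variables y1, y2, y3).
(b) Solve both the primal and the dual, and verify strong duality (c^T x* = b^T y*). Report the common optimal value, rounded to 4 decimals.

The standard primal-dual pair for 'max c^T x s.t. A x <= b, x >= 0' is:
  Dual:  min b^T y  s.t.  A^T y >= c,  y >= 0.

So the dual LP is:
  minimize  11y1 + 10y2 + 7y3
  subject to:
    y1 + y3 >= 4
    y2 + y3 >= 5
    y1, y2, y3 >= 0

Solving the primal: x* = (0, 7).
  primal value c^T x* = 35.
Solving the dual: y* = (0, 0, 5).
  dual value b^T y* = 35.
Strong duality: c^T x* = b^T y*. Confirmed.

35


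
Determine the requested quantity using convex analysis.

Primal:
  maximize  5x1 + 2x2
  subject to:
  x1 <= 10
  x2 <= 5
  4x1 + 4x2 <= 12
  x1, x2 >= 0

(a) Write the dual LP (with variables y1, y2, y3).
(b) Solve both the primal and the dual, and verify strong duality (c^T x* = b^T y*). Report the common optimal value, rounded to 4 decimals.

The standard primal-dual pair for 'max c^T x s.t. A x <= b, x >= 0' is:
  Dual:  min b^T y  s.t.  A^T y >= c,  y >= 0.

So the dual LP is:
  minimize  10y1 + 5y2 + 12y3
  subject to:
    y1 + 4y3 >= 5
    y2 + 4y3 >= 2
    y1, y2, y3 >= 0

Solving the primal: x* = (3, 0).
  primal value c^T x* = 15.
Solving the dual: y* = (0, 0, 1.25).
  dual value b^T y* = 15.
Strong duality: c^T x* = b^T y*. Confirmed.

15


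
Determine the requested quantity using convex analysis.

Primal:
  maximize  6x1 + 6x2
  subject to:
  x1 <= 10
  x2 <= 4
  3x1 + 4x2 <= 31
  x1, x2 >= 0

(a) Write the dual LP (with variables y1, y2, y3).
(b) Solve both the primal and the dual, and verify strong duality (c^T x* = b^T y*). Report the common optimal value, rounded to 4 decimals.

The standard primal-dual pair for 'max c^T x s.t. A x <= b, x >= 0' is:
  Dual:  min b^T y  s.t.  A^T y >= c,  y >= 0.

So the dual LP is:
  minimize  10y1 + 4y2 + 31y3
  subject to:
    y1 + 3y3 >= 6
    y2 + 4y3 >= 6
    y1, y2, y3 >= 0

Solving the primal: x* = (10, 0.25).
  primal value c^T x* = 61.5.
Solving the dual: y* = (1.5, 0, 1.5).
  dual value b^T y* = 61.5.
Strong duality: c^T x* = b^T y*. Confirmed.

61.5


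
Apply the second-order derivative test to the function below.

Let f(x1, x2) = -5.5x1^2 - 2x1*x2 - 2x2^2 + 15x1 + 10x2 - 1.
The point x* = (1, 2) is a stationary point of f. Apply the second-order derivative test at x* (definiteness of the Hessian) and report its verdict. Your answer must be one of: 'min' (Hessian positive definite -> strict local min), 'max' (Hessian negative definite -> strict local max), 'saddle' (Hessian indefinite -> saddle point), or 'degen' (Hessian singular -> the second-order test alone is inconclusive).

Compute the Hessian H = grad^2 f:
  H = [[-11, -2], [-2, -4]]
Verify stationarity: grad f(x*) = H x* + g = (0, 0).
Eigenvalues of H: -11.5311, -3.4689.
Both eigenvalues < 0, so H is negative definite -> x* is a strict local max.

max


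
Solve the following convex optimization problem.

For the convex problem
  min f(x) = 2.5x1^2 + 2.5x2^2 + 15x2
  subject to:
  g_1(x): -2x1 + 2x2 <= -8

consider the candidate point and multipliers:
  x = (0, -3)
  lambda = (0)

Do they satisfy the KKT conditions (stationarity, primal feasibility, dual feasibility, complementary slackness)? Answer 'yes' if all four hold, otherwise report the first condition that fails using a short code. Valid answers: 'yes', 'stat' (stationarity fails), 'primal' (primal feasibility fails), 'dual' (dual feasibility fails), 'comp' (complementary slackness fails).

Gradient of f: grad f(x) = Q x + c = (0, 0)
Constraint values g_i(x) = a_i^T x - b_i:
  g_1((0, -3)) = 2
Stationarity residual: grad f(x) + sum_i lambda_i a_i = (0, 0)
  -> stationarity OK
Primal feasibility (all g_i <= 0): FAILS
Dual feasibility (all lambda_i >= 0): OK
Complementary slackness (lambda_i * g_i(x) = 0 for all i): OK

Verdict: the first failing condition is primal_feasibility -> primal.

primal


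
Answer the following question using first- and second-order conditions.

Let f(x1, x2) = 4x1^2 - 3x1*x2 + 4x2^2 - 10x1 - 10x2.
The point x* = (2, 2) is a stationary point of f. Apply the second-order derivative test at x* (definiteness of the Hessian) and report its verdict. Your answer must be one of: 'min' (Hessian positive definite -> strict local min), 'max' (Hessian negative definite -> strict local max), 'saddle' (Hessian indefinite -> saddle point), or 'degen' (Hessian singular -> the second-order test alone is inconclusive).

Compute the Hessian H = grad^2 f:
  H = [[8, -3], [-3, 8]]
Verify stationarity: grad f(x*) = H x* + g = (0, 0).
Eigenvalues of H: 5, 11.
Both eigenvalues > 0, so H is positive definite -> x* is a strict local min.

min


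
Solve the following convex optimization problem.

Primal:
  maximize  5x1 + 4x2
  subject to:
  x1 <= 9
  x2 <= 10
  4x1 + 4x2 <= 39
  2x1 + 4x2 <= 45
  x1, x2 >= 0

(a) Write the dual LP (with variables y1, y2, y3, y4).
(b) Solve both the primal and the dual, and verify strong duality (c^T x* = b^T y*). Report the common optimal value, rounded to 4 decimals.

The standard primal-dual pair for 'max c^T x s.t. A x <= b, x >= 0' is:
  Dual:  min b^T y  s.t.  A^T y >= c,  y >= 0.

So the dual LP is:
  minimize  9y1 + 10y2 + 39y3 + 45y4
  subject to:
    y1 + 4y3 + 2y4 >= 5
    y2 + 4y3 + 4y4 >= 4
    y1, y2, y3, y4 >= 0

Solving the primal: x* = (9, 0.75).
  primal value c^T x* = 48.
Solving the dual: y* = (1, 0, 1, 0).
  dual value b^T y* = 48.
Strong duality: c^T x* = b^T y*. Confirmed.

48


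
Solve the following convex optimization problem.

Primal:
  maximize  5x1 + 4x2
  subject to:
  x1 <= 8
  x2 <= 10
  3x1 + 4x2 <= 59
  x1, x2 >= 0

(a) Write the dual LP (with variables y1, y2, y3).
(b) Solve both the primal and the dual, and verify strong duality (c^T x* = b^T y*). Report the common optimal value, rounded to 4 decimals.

The standard primal-dual pair for 'max c^T x s.t. A x <= b, x >= 0' is:
  Dual:  min b^T y  s.t.  A^T y >= c,  y >= 0.

So the dual LP is:
  minimize  8y1 + 10y2 + 59y3
  subject to:
    y1 + 3y3 >= 5
    y2 + 4y3 >= 4
    y1, y2, y3 >= 0

Solving the primal: x* = (8, 8.75).
  primal value c^T x* = 75.
Solving the dual: y* = (2, 0, 1).
  dual value b^T y* = 75.
Strong duality: c^T x* = b^T y*. Confirmed.

75


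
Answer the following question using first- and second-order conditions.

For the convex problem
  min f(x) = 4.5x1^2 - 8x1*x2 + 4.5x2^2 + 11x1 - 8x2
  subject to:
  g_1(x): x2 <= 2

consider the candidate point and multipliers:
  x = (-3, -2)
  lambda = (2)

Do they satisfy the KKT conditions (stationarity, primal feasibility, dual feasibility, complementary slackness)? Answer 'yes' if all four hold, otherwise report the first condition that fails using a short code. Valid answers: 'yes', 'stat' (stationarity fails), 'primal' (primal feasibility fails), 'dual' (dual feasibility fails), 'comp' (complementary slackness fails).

Gradient of f: grad f(x) = Q x + c = (0, -2)
Constraint values g_i(x) = a_i^T x - b_i:
  g_1((-3, -2)) = -4
Stationarity residual: grad f(x) + sum_i lambda_i a_i = (0, 0)
  -> stationarity OK
Primal feasibility (all g_i <= 0): OK
Dual feasibility (all lambda_i >= 0): OK
Complementary slackness (lambda_i * g_i(x) = 0 for all i): FAILS

Verdict: the first failing condition is complementary_slackness -> comp.

comp


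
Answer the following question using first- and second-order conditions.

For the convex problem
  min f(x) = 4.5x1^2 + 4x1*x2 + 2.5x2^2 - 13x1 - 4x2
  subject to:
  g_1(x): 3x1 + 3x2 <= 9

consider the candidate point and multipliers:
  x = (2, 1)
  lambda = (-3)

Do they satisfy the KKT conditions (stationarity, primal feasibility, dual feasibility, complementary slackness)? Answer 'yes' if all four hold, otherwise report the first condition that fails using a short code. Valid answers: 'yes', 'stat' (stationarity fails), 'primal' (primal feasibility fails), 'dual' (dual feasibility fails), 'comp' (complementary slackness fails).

Gradient of f: grad f(x) = Q x + c = (9, 9)
Constraint values g_i(x) = a_i^T x - b_i:
  g_1((2, 1)) = 0
Stationarity residual: grad f(x) + sum_i lambda_i a_i = (0, 0)
  -> stationarity OK
Primal feasibility (all g_i <= 0): OK
Dual feasibility (all lambda_i >= 0): FAILS
Complementary slackness (lambda_i * g_i(x) = 0 for all i): OK

Verdict: the first failing condition is dual_feasibility -> dual.

dual


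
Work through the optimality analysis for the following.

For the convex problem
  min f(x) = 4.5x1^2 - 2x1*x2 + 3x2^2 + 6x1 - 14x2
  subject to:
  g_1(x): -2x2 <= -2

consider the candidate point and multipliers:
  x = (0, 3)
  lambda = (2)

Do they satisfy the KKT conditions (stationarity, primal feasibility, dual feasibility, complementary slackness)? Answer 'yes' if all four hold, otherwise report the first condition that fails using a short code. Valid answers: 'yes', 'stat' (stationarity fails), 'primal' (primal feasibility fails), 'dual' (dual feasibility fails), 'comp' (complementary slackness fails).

Gradient of f: grad f(x) = Q x + c = (0, 4)
Constraint values g_i(x) = a_i^T x - b_i:
  g_1((0, 3)) = -4
Stationarity residual: grad f(x) + sum_i lambda_i a_i = (0, 0)
  -> stationarity OK
Primal feasibility (all g_i <= 0): OK
Dual feasibility (all lambda_i >= 0): OK
Complementary slackness (lambda_i * g_i(x) = 0 for all i): FAILS

Verdict: the first failing condition is complementary_slackness -> comp.

comp


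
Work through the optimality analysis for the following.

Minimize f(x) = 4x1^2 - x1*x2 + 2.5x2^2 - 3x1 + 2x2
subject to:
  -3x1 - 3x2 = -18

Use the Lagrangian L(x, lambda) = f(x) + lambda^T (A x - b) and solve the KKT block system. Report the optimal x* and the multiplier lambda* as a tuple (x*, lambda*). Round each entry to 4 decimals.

Form the Lagrangian:
  L(x, lambda) = (1/2) x^T Q x + c^T x + lambda^T (A x - b)
Stationarity (grad_x L = 0): Q x + c + A^T lambda = 0.
Primal feasibility: A x = b.

This gives the KKT block system:
  [ Q   A^T ] [ x     ]   [-c ]
  [ A    0  ] [ lambda ] = [ b ]

Solving the linear system:
  x*      = (2.7333, 3.2667)
  lambda* = (5.2)
  f(x*)   = 45.9667

x* = (2.7333, 3.2667), lambda* = (5.2)


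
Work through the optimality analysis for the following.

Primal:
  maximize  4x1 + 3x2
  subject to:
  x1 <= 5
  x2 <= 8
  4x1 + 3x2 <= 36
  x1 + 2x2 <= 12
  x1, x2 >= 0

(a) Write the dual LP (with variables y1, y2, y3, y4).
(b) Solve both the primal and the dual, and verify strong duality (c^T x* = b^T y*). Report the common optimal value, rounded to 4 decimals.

The standard primal-dual pair for 'max c^T x s.t. A x <= b, x >= 0' is:
  Dual:  min b^T y  s.t.  A^T y >= c,  y >= 0.

So the dual LP is:
  minimize  5y1 + 8y2 + 36y3 + 12y4
  subject to:
    y1 + 4y3 + y4 >= 4
    y2 + 3y3 + 2y4 >= 3
    y1, y2, y3, y4 >= 0

Solving the primal: x* = (5, 3.5).
  primal value c^T x* = 30.5.
Solving the dual: y* = (2.5, 0, 0, 1.5).
  dual value b^T y* = 30.5.
Strong duality: c^T x* = b^T y*. Confirmed.

30.5


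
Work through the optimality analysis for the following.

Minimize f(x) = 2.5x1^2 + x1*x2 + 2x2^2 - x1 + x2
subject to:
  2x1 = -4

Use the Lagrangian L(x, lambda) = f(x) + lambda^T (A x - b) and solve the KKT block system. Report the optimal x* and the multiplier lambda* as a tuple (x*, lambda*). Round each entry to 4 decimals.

Form the Lagrangian:
  L(x, lambda) = (1/2) x^T Q x + c^T x + lambda^T (A x - b)
Stationarity (grad_x L = 0): Q x + c + A^T lambda = 0.
Primal feasibility: A x = b.

This gives the KKT block system:
  [ Q   A^T ] [ x     ]   [-c ]
  [ A    0  ] [ lambda ] = [ b ]

Solving the linear system:
  x*      = (-2, 0.25)
  lambda* = (5.375)
  f(x*)   = 11.875

x* = (-2, 0.25), lambda* = (5.375)


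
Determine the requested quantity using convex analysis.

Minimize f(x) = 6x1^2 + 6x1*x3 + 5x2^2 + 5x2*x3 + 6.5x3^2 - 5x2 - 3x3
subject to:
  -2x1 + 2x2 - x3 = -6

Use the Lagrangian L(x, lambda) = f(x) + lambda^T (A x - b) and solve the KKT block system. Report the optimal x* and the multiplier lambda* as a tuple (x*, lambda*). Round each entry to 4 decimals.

Form the Lagrangian:
  L(x, lambda) = (1/2) x^T Q x + c^T x + lambda^T (A x - b)
Stationarity (grad_x L = 0): Q x + c + A^T lambda = 0.
Primal feasibility: A x = b.

This gives the KKT block system:
  [ Q   A^T ] [ x     ]   [-c ]
  [ A    0  ] [ lambda ] = [ b ]

Solving the linear system:
  x*      = (0.7667, -1.6667, 1.1333)
  lambda* = (8)
  f(x*)   = 26.4667

x* = (0.7667, -1.6667, 1.1333), lambda* = (8)


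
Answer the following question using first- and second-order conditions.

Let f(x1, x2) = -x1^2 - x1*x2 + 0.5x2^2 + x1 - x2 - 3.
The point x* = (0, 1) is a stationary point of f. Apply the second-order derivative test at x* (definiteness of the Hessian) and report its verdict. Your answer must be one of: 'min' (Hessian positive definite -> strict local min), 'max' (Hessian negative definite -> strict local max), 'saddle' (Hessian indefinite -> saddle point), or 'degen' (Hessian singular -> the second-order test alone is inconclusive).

Compute the Hessian H = grad^2 f:
  H = [[-2, -1], [-1, 1]]
Verify stationarity: grad f(x*) = H x* + g = (0, 0).
Eigenvalues of H: -2.3028, 1.3028.
Eigenvalues have mixed signs, so H is indefinite -> x* is a saddle point.

saddle


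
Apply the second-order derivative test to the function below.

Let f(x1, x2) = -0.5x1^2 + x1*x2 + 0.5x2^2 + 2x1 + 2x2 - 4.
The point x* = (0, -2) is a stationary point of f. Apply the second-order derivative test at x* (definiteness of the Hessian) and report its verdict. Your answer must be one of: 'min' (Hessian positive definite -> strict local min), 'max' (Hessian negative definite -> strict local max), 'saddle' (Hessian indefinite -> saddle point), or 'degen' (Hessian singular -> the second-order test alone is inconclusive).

Compute the Hessian H = grad^2 f:
  H = [[-1, 1], [1, 1]]
Verify stationarity: grad f(x*) = H x* + g = (0, 0).
Eigenvalues of H: -1.4142, 1.4142.
Eigenvalues have mixed signs, so H is indefinite -> x* is a saddle point.

saddle


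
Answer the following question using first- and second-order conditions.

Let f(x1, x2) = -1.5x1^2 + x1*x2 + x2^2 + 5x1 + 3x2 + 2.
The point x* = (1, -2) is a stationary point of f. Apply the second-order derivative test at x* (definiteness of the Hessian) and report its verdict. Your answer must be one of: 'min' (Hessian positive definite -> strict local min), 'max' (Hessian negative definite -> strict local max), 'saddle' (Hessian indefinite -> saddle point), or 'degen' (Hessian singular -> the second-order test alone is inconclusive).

Compute the Hessian H = grad^2 f:
  H = [[-3, 1], [1, 2]]
Verify stationarity: grad f(x*) = H x* + g = (0, 0).
Eigenvalues of H: -3.1926, 2.1926.
Eigenvalues have mixed signs, so H is indefinite -> x* is a saddle point.

saddle
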